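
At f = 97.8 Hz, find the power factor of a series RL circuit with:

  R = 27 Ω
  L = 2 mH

Step 1 — Angular frequency: ω = 2π·f = 2π·97.8 = 614.5 rad/s.
Step 2 — Component impedances:
  R: Z = R = 27 Ω
  L: Z = jωL = j·614.5·0.002 = 0 + j1.229 Ω
Step 3 — Series combination: Z_total = R + L = 27 + j1.229 Ω = 27.03∠2.6° Ω.
Step 4 — Power factor: PF = cos(φ) = Re(Z)/|Z| = 27/27.028 = 0.999.
Step 5 — Type: Im(Z) = 1.229 ⇒ lagging (phase φ = 2.6°).

PF = 0.999 (lagging, φ = 2.6°)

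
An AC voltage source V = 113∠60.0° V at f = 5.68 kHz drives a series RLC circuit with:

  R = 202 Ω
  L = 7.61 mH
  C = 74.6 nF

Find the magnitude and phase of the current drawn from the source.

Step 1 — Angular frequency: ω = 2π·f = 2π·5680 = 3.569e+04 rad/s.
Step 2 — Component impedances:
  R: Z = R = 202 Ω
  L: Z = jωL = j·3.569e+04·0.00761 = 0 + j271.6 Ω
  C: Z = 1/(jωC) = -j/(ω·C) = 0 - j375.6 Ω
Step 3 — Series combination: Z_total = R + L + C = 202 - j104 Ω = 227.2∠-27.2° Ω.
Step 4 — Source phasor: V = 113∠60.0° V = 56.5 + j97.86 V.
Step 5 — Ohm's law: I = V / Z_total = (56.5 + j97.86) / (202 - j104) = 0.0239 + j0.4968 A.
Step 6 — Convert to polar: |I| = 0.4973 A, ∠I = 87.2°.

I = 0.4973∠87.2° A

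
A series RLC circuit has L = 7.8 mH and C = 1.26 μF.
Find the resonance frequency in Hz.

Step 1 — Resonance condition Im(Z)=0 gives ω₀ = 1/√(LC).
Step 2 — ω₀ = 1/√(0.0078·1.26e-06) = 1.009e+04 rad/s.
Step 3 — f₀ = ω₀/(2π) = 1605 Hz.

f₀ = 1605 Hz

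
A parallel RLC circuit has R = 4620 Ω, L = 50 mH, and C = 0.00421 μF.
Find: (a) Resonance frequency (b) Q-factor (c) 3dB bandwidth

Step 1 — Resonance: ω₀ = 1/√(LC) = 1/√(0.05·4.21e-09) = 6.892e+04 rad/s.
Step 2 — f₀ = ω₀/(2π) = 1.097e+04 Hz.
Step 3 — Parallel Q: Q = R/(ω₀L) = 4620/(6.892e+04·0.05) = 1.341.
Step 4 — Bandwidth: Δω = ω₀/Q = 5.141e+04 rad/s; BW = Δω/(2π) = 8183 Hz.

(a) f₀ = 1.097e+04 Hz  (b) Q = 1.341  (c) BW = 8183 Hz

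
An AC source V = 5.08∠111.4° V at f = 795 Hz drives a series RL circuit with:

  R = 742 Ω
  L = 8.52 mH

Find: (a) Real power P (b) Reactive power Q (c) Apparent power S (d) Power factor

Step 1 — Angular frequency: ω = 2π·f = 2π·795 = 4995 rad/s.
Step 2 — Component impedances:
  R: Z = R = 742 Ω
  L: Z = jωL = j·4995·0.00852 = 0 + j42.56 Ω
Step 3 — Series combination: Z_total = R + L = 742 + j42.56 Ω = 743.2∠3.3° Ω.
Step 4 — Source phasor: V = 5.08∠111.4° V = -1.854 + j4.73 V.
Step 5 — Current: I = V / Z = -0.002125 + j0.006496 A = 0.006835∠108.1° A.
Step 6 — Complex power: S = V·I* = 0.03467 + j0.001988 VA.
Step 7 — Real power: P = Re(S) = 0.03467 W.
Step 8 — Reactive power: Q = Im(S) = 0.001988 VAR.
Step 9 — Apparent power: |S| = 0.03472 VA.
Step 10 — Power factor: PF = P/|S| = 0.9984 (lagging).

(a) P = 0.03467 W  (b) Q = 0.001988 VAR  (c) S = 0.03472 VA  (d) PF = 0.9984 (lagging)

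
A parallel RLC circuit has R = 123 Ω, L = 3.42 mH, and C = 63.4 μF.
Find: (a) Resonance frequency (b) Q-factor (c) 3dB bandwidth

Step 1 — Resonance: ω₀ = 1/√(LC) = 1/√(0.00342·6.34e-05) = 2148 rad/s.
Step 2 — f₀ = ω₀/(2π) = 341.8 Hz.
Step 3 — Parallel Q: Q = R/(ω₀L) = 123/(2148·0.00342) = 16.75.
Step 4 — Bandwidth: Δω = ω₀/Q = 128.2 rad/s; BW = Δω/(2π) = 20.41 Hz.

(a) f₀ = 341.8 Hz  (b) Q = 16.75  (c) BW = 20.41 Hz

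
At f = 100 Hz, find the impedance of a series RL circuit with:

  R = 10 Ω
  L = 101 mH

Step 1 — Angular frequency: ω = 2π·f = 2π·100 = 628.3 rad/s.
Step 2 — Component impedances:
  R: Z = R = 10 Ω
  L: Z = jωL = j·628.3·0.101 = 0 + j63.46 Ω
Step 3 — Series combination: Z_total = R + L = 10 + j63.46 Ω = 64.24∠81.0° Ω.

Z = 10 + j63.46 Ω = 64.24∠81.0° Ω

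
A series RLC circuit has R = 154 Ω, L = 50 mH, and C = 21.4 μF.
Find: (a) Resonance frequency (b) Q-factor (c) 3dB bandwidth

Step 1 — Resonance: ω₀ = 1/√(LC) = 1/√(0.05·2.14e-05) = 966.7 rad/s.
Step 2 — f₀ = ω₀/(2π) = 153.9 Hz.
Step 3 — Series Q: Q = ω₀L/R = 966.7·0.05/154 = 0.3139.
Step 4 — Bandwidth: Δω = ω₀/Q = 3080 rad/s; BW = Δω/(2π) = 490.2 Hz.

(a) f₀ = 153.9 Hz  (b) Q = 0.3139  (c) BW = 490.2 Hz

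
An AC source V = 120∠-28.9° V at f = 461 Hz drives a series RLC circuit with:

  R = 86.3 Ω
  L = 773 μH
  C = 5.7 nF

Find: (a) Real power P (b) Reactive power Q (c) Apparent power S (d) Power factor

Step 1 — Angular frequency: ω = 2π·f = 2π·461 = 2897 rad/s.
Step 2 — Component impedances:
  R: Z = R = 86.3 Ω
  L: Z = jωL = j·2897·0.000773 = 0 + j2.239 Ω
  C: Z = 1/(jωC) = -j/(ω·C) = 0 - j6.057e+04 Ω
Step 3 — Series combination: Z_total = R + L + C = 86.3 - j6.057e+04 Ω = 6.057e+04∠-89.9° Ω.
Step 4 — Source phasor: V = 120∠-28.9° V = 105.1 - j57.99 V.
Step 5 — Current: I = V / Z = 0.00096 + j0.001733 A = 0.001981∠61.0° A.
Step 6 — Complex power: S = V·I* = 0.0003388 - j0.2378 VA.
Step 7 — Real power: P = Re(S) = 0.0003388 W.
Step 8 — Reactive power: Q = Im(S) = -0.2378 VAR.
Step 9 — Apparent power: |S| = 0.2378 VA.
Step 10 — Power factor: PF = P/|S| = 0.001425 (leading).

(a) P = 0.0003388 W  (b) Q = -0.2378 VAR  (c) S = 0.2378 VA  (d) PF = 0.001425 (leading)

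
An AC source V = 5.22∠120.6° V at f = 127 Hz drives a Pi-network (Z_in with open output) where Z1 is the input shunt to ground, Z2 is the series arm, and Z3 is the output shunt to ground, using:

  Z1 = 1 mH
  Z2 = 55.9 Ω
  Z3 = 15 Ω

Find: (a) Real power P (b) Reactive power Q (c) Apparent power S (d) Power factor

Step 1 — Angular frequency: ω = 2π·f = 2π·127 = 798 rad/s.
Step 2 — Component impedances:
  Z1: Z = jωL = j·798·0.001 = 0 + j0.798 Ω
  Z2: Z = R = 55.9 Ω
  Z3: Z = R = 15 Ω
Step 3 — With open output, the series arm Z2 and the output shunt Z3 appear in series to ground: Z2 + Z3 = 70.9 Ω.
Step 4 — Parallel with input shunt Z1: Z_in = Z1 || (Z2 + Z3) = 0.00898 + j0.7979 Ω = 0.7979∠89.4° Ω.
Step 5 — Source phasor: V = 5.22∠120.6° V = -2.657 + j4.493 V.
Step 6 — Current: I = V / Z = 5.593 + j3.393 A = 6.542∠31.2° A.
Step 7 — Complex power: S = V·I* = 0.3843 + j34.15 VA.
Step 8 — Real power: P = Re(S) = 0.3843 W.
Step 9 — Reactive power: Q = Im(S) = 34.15 VAR.
Step 10 — Apparent power: |S| = 34.15 VA.
Step 11 — Power factor: PF = P/|S| = 0.01125 (lagging).

(a) P = 0.3843 W  (b) Q = 34.15 VAR  (c) S = 34.15 VA  (d) PF = 0.01125 (lagging)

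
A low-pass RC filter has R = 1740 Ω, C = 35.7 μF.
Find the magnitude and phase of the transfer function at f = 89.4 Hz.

Step 1 — Angular frequency: ω = 2π·89.4 = 561.7 rad/s.
Step 2 — Transfer function: H(jω) = 1/(1 + jωRC).
Step 3 — Denominator: 1 + jωRC = 1 + j·561.7·1740·3.57e-05 = 1 + j34.89.
Step 4 — H = 0.0008207 - j0.02864.
Step 5 — Magnitude: |H| = 0.02865 (-30.9 dB); phase: φ = -88.4°.

|H| = 0.02865 (-30.9 dB), φ = -88.4°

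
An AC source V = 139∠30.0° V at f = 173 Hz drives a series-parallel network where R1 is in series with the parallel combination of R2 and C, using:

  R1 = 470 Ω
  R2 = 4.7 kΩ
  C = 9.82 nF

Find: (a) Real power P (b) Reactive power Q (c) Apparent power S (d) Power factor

Step 1 — Angular frequency: ω = 2π·f = 2π·173 = 1087 rad/s.
Step 2 — Component impedances:
  R1: Z = R = 470 Ω
  R2: Z = R = 4700 Ω
  C: Z = 1/(jωC) = -j/(ω·C) = 0 - j9.368e+04 Ω
Step 3 — Parallel branch: R2 || C = 1/(1/R2 + 1/C) = 4688 - j235.2 Ω.
Step 4 — Series with R1: Z_total = R1 + (R2 || C) = 5158 - j235.2 Ω = 5164∠-2.6° Ω.
Step 5 — Source phasor: V = 139∠30.0° V = 120.4 + j69.5 V.
Step 6 — Current: I = V / Z = 0.02268 + j0.01451 A = 0.02692∠32.6° A.
Step 7 — Complex power: S = V·I* = 3.738 - j0.1704 VA.
Step 8 — Real power: P = Re(S) = 3.738 W.
Step 9 — Reactive power: Q = Im(S) = -0.1704 VAR.
Step 10 — Apparent power: |S| = 3.742 VA.
Step 11 — Power factor: PF = P/|S| = 0.999 (leading).

(a) P = 3.738 W  (b) Q = -0.1704 VAR  (c) S = 3.742 VA  (d) PF = 0.999 (leading)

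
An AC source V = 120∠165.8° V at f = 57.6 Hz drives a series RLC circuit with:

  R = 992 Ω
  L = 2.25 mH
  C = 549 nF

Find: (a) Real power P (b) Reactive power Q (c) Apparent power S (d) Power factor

Step 1 — Angular frequency: ω = 2π·f = 2π·57.6 = 361.9 rad/s.
Step 2 — Component impedances:
  R: Z = R = 992 Ω
  L: Z = jωL = j·361.9·0.00225 = 0 + j0.8143 Ω
  C: Z = 1/(jωC) = -j/(ω·C) = 0 - j5033 Ω
Step 3 — Series combination: Z_total = R + L + C = 992 - j5032 Ω = 5129∠-78.8° Ω.
Step 4 — Source phasor: V = 120∠165.8° V = -116.3 + j29.44 V.
Step 5 — Current: I = V / Z = -0.01002 - j0.02114 A = 0.0234∠-115.4° A.
Step 6 — Complex power: S = V·I* = 0.543 - j2.755 VA.
Step 7 — Real power: P = Re(S) = 0.543 W.
Step 8 — Reactive power: Q = Im(S) = -2.755 VAR.
Step 9 — Apparent power: |S| = 2.808 VA.
Step 10 — Power factor: PF = P/|S| = 0.1934 (leading).

(a) P = 0.543 W  (b) Q = -2.755 VAR  (c) S = 2.808 VA  (d) PF = 0.1934 (leading)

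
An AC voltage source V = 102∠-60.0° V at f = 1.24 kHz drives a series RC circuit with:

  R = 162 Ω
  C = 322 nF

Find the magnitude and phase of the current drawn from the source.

Step 1 — Angular frequency: ω = 2π·f = 2π·1240 = 7791 rad/s.
Step 2 — Component impedances:
  R: Z = R = 162 Ω
  C: Z = 1/(jωC) = -j/(ω·C) = 0 - j398.6 Ω
Step 3 — Series combination: Z_total = R + C = 162 - j398.6 Ω = 430.3∠-67.9° Ω.
Step 4 — Source phasor: V = 102∠-60.0° V = 51 - j88.33 V.
Step 5 — Ohm's law: I = V / Z_total = (51 - j88.33) / (162 - j398.6) = 0.2348 + j0.03251 A.
Step 6 — Convert to polar: |I| = 0.2371 A, ∠I = 7.9°.

I = 0.2371∠7.9° A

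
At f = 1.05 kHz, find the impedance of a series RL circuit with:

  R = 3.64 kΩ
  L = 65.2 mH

Step 1 — Angular frequency: ω = 2π·f = 2π·1050 = 6597 rad/s.
Step 2 — Component impedances:
  R: Z = R = 3640 Ω
  L: Z = jωL = j·6597·0.0652 = 0 + j430.1 Ω
Step 3 — Series combination: Z_total = R + L = 3640 + j430.1 Ω = 3665∠6.7° Ω.

Z = 3640 + j430.1 Ω = 3665∠6.7° Ω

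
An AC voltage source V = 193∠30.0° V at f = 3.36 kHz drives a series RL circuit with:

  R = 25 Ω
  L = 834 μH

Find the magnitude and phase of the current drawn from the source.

Step 1 — Angular frequency: ω = 2π·f = 2π·3360 = 2.111e+04 rad/s.
Step 2 — Component impedances:
  R: Z = R = 25 Ω
  L: Z = jωL = j·2.111e+04·0.000834 = 0 + j17.61 Ω
Step 3 — Series combination: Z_total = R + L = 25 + j17.61 Ω = 30.58∠35.2° Ω.
Step 4 — Source phasor: V = 193∠30.0° V = 167.1 + j96.5 V.
Step 5 — Ohm's law: I = V / Z_total = (167.1 + j96.5) / (25 + j17.61) = 6.286 - j0.5673 A.
Step 6 — Convert to polar: |I| = 6.312 A, ∠I = -5.2°.

I = 6.312∠-5.2° A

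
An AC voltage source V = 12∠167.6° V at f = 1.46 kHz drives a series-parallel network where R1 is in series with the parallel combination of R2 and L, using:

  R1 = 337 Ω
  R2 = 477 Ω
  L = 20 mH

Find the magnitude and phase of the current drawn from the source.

Step 1 — Angular frequency: ω = 2π·f = 2π·1460 = 9173 rad/s.
Step 2 — Component impedances:
  R1: Z = R = 337 Ω
  R2: Z = R = 477 Ω
  L: Z = jωL = j·9173·0.02 = 0 + j183.5 Ω
Step 3 — Parallel branch: R2 || L = 1/(1/R2 + 1/L) = 61.47 + j159.8 Ω.
Step 4 — Series with R1: Z_total = R1 + (R2 || L) = 398.5 + j159.8 Ω = 429.3∠21.9° Ω.
Step 5 — Source phasor: V = 12∠167.6° V = -11.72 + j2.577 V.
Step 6 — Ohm's law: I = V / Z_total = (-11.72 + j2.577) / (398.5 + j159.8) = -0.0231 + j0.01573 A.
Step 7 — Convert to polar: |I| = 0.02795 A, ∠I = 145.7°.

I = 0.02795∠145.7° A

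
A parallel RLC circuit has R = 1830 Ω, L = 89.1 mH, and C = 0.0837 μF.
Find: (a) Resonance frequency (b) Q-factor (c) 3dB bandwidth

Step 1 — Resonance: ω₀ = 1/√(LC) = 1/√(0.0891·8.37e-08) = 1.158e+04 rad/s.
Step 2 — f₀ = ω₀/(2π) = 1843 Hz.
Step 3 — Parallel Q: Q = R/(ω₀L) = 1830/(1.158e+04·0.0891) = 1.774.
Step 4 — Bandwidth: Δω = ω₀/Q = 6529 rad/s; BW = Δω/(2π) = 1039 Hz.

(a) f₀ = 1843 Hz  (b) Q = 1.774  (c) BW = 1039 Hz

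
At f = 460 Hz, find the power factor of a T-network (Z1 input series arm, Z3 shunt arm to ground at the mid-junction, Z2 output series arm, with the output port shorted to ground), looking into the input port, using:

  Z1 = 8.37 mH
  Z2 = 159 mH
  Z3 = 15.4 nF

Step 1 — Angular frequency: ω = 2π·f = 2π·460 = 2890 rad/s.
Step 2 — Component impedances:
  Z1: Z = jωL = j·2890·0.00837 = 0 + j24.19 Ω
  Z2: Z = jωL = j·2890·0.159 = 0 + j459.6 Ω
  Z3: Z = 1/(jωC) = -j/(ω·C) = 0 - j2.247e+04 Ω
Step 3 — With the output port shorted to ground, the output series arm Z2 runs from the junction to ground; the shunt arm Z3 also runs from the junction to ground. They appear in parallel: Z3 || Z2 = 0 + j469.1 Ω.
Step 4 — Series with input arm Z1: Z_in = Z1 + (Z3 || Z2) = 0 + j493.3 Ω = 493.3∠90.0° Ω.
Step 5 — Power factor: PF = cos(φ) = Re(Z)/|Z| = 0/493.3 = 0.
Step 6 — Type: Im(Z) = 493.3 ⇒ lagging (phase φ = 90.0°).

PF = 0 (lagging, φ = 90.0°)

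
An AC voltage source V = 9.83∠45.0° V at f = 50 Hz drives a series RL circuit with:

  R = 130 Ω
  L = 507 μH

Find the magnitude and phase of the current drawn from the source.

Step 1 — Angular frequency: ω = 2π·f = 2π·50 = 314.2 rad/s.
Step 2 — Component impedances:
  R: Z = R = 130 Ω
  L: Z = jωL = j·314.2·0.000507 = 0 + j0.1593 Ω
Step 3 — Series combination: Z_total = R + L = 130 + j0.1593 Ω = 130∠0.1° Ω.
Step 4 — Source phasor: V = 9.83∠45.0° V = 6.951 + j6.951 V.
Step 5 — Ohm's law: I = V / Z_total = (6.951 + j6.951) / (130 + j0.1593) = 0.05353 + j0.0534 A.
Step 6 — Convert to polar: |I| = 0.07562 A, ∠I = 44.9°.

I = 0.07562∠44.9° A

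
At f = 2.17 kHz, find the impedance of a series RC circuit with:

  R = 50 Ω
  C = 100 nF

Step 1 — Angular frequency: ω = 2π·f = 2π·2170 = 1.363e+04 rad/s.
Step 2 — Component impedances:
  R: Z = R = 50 Ω
  C: Z = 1/(jωC) = -j/(ω·C) = 0 - j733.4 Ω
Step 3 — Series combination: Z_total = R + C = 50 - j733.4 Ω = 735.1∠-86.1° Ω.

Z = 50 - j733.4 Ω = 735.1∠-86.1° Ω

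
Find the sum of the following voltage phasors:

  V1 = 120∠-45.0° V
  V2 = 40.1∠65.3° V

Step 1 — Convert each phasor to rectangular form:
  V1 = 120·(cos(-45.0°) + j·sin(-45.0°)) = 84.85 - j84.85 V
  V2 = 40.1·(cos(65.3°) + j·sin(65.3°)) = 16.76 + j36.43 V
Step 2 — Sum components: V_total = 101.6 - j48.42 V.
Step 3 — Convert to polar: |V_total| = 112.6 V, ∠V_total = -25.5°.

V_total = 112.6∠-25.5° V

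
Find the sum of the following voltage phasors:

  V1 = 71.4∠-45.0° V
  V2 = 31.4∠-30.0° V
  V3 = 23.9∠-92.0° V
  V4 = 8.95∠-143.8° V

Step 1 — Convert each phasor to rectangular form:
  V1 = 71.4·(cos(-45.0°) + j·sin(-45.0°)) = 50.49 - j50.49 V
  V2 = 31.4·(cos(-30.0°) + j·sin(-30.0°)) = 27.19 - j15.7 V
  V3 = 23.9·(cos(-92.0°) + j·sin(-92.0°)) = -0.8341 - j23.89 V
  V4 = 8.95·(cos(-143.8°) + j·sin(-143.8°)) = -7.222 - j5.286 V
Step 2 — Sum components: V_total = 69.62 - j95.36 V.
Step 3 — Convert to polar: |V_total| = 118.1 V, ∠V_total = -53.9°.

V_total = 118.1∠-53.9° V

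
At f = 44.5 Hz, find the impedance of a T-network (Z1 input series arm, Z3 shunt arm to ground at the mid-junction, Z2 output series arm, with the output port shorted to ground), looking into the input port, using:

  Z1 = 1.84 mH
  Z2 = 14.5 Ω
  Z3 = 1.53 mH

Step 1 — Angular frequency: ω = 2π·f = 2π·44.5 = 279.6 rad/s.
Step 2 — Component impedances:
  Z1: Z = jωL = j·279.6·0.00184 = 0 + j0.5145 Ω
  Z2: Z = R = 14.5 Ω
  Z3: Z = jωL = j·279.6·0.00153 = 0 + j0.4278 Ω
Step 3 — With the output port shorted to ground, the output series arm Z2 runs from the junction to ground; the shunt arm Z3 also runs from the junction to ground. They appear in parallel: Z3 || Z2 = 0.01261 + j0.4274 Ω.
Step 4 — Series with input arm Z1: Z_in = Z1 + (Z3 || Z2) = 0.01261 + j0.9419 Ω = 0.942∠89.2° Ω.

Z = 0.01261 + j0.9419 Ω = 0.942∠89.2° Ω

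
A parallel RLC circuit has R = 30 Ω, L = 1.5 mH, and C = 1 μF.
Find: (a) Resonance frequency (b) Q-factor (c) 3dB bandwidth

Step 1 — Resonance: ω₀ = 1/√(LC) = 1/√(0.0015·1e-06) = 2.582e+04 rad/s.
Step 2 — f₀ = ω₀/(2π) = 4109 Hz.
Step 3 — Parallel Q: Q = R/(ω₀L) = 30/(2.582e+04·0.0015) = 0.7746.
Step 4 — Bandwidth: Δω = ω₀/Q = 3.333e+04 rad/s; BW = Δω/(2π) = 5305 Hz.

(a) f₀ = 4109 Hz  (b) Q = 0.7746  (c) BW = 5305 Hz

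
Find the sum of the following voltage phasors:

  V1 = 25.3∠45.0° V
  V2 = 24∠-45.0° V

Step 1 — Convert each phasor to rectangular form:
  V1 = 25.3·(cos(45.0°) + j·sin(45.0°)) = 17.89 + j17.89 V
  V2 = 24·(cos(-45.0°) + j·sin(-45.0°)) = 16.97 - j16.97 V
Step 2 — Sum components: V_total = 34.86 + j0.9192 V.
Step 3 — Convert to polar: |V_total| = 34.87 V, ∠V_total = 1.5°.

V_total = 34.87∠1.5° V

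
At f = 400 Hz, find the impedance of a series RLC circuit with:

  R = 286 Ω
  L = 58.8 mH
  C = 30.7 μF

Step 1 — Angular frequency: ω = 2π·f = 2π·400 = 2513 rad/s.
Step 2 — Component impedances:
  R: Z = R = 286 Ω
  L: Z = jωL = j·2513·0.0588 = 0 + j147.8 Ω
  C: Z = 1/(jωC) = -j/(ω·C) = 0 - j12.96 Ω
Step 3 — Series combination: Z_total = R + L + C = 286 + j134.8 Ω = 316.2∠25.2° Ω.

Z = 286 + j134.8 Ω = 316.2∠25.2° Ω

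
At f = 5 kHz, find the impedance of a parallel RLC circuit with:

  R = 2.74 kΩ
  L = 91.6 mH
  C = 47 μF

Step 1 — Angular frequency: ω = 2π·f = 2π·5000 = 3.142e+04 rad/s.
Step 2 — Component impedances:
  R: Z = R = 2740 Ω
  L: Z = jωL = j·3.142e+04·0.0916 = 0 + j2878 Ω
  C: Z = 1/(jωC) = -j/(ω·C) = 0 - j0.6773 Ω
Step 3 — Parallel combination: 1/Z_total = 1/R + 1/L + 1/C; Z_total = 0.0001675 - j0.6774 Ω = 0.6774∠-90.0° Ω.

Z = 0.0001675 - j0.6774 Ω = 0.6774∠-90.0° Ω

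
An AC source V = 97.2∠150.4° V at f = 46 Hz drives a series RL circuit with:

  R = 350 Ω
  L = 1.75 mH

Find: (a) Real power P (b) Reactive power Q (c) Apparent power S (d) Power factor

Step 1 — Angular frequency: ω = 2π·f = 2π·46 = 289 rad/s.
Step 2 — Component impedances:
  R: Z = R = 350 Ω
  L: Z = jωL = j·289·0.00175 = 0 + j0.5058 Ω
Step 3 — Series combination: Z_total = R + L = 350 + j0.5058 Ω = 350∠0.1° Ω.
Step 4 — Source phasor: V = 97.2∠150.4° V = -84.51 + j48.01 V.
Step 5 — Current: I = V / Z = -0.2413 + j0.1375 A = 0.2777∠150.3° A.
Step 6 — Complex power: S = V·I* = 26.99 + j0.03901 VA.
Step 7 — Real power: P = Re(S) = 26.99 W.
Step 8 — Reactive power: Q = Im(S) = 0.03901 VAR.
Step 9 — Apparent power: |S| = 26.99 VA.
Step 10 — Power factor: PF = P/|S| = 1 (lagging).

(a) P = 26.99 W  (b) Q = 0.03901 VAR  (c) S = 26.99 VA  (d) PF = 1 (lagging)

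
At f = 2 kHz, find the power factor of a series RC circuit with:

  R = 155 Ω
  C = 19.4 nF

Step 1 — Angular frequency: ω = 2π·f = 2π·2000 = 1.257e+04 rad/s.
Step 2 — Component impedances:
  R: Z = R = 155 Ω
  C: Z = 1/(jωC) = -j/(ω·C) = 0 - j4102 Ω
Step 3 — Series combination: Z_total = R + C = 155 - j4102 Ω = 4105∠-87.8° Ω.
Step 4 — Power factor: PF = cos(φ) = Re(Z)/|Z| = 155/4105 = 0.03776.
Step 5 — Type: Im(Z) = -4102 ⇒ leading (phase φ = -87.8°).

PF = 0.03776 (leading, φ = -87.8°)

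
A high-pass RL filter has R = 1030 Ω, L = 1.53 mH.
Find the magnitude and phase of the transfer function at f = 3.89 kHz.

Step 1 — Angular frequency: ω = 2π·3890 = 2.444e+04 rad/s.
Step 2 — Transfer function: H(jω) = jωL/(R + jωL).
Step 3 — Numerator jωL = j·37.4; denominator R + jωL = 1030 + j37.4.
Step 4 — H = 0.001316 + j0.03626.
Step 5 — Magnitude: |H| = 0.03628 (-28.8 dB); phase: φ = 87.9°.

|H| = 0.03628 (-28.8 dB), φ = 87.9°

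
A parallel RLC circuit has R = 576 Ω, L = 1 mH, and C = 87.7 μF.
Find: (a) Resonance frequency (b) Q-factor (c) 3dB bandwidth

Step 1 — Resonance: ω₀ = 1/√(LC) = 1/√(0.001·8.77e-05) = 3377 rad/s.
Step 2 — f₀ = ω₀/(2π) = 537.4 Hz.
Step 3 — Parallel Q: Q = R/(ω₀L) = 576/(3377·0.001) = 170.6.
Step 4 — Bandwidth: Δω = ω₀/Q = 19.8 rad/s; BW = Δω/(2π) = 3.151 Hz.

(a) f₀ = 537.4 Hz  (b) Q = 170.6  (c) BW = 3.151 Hz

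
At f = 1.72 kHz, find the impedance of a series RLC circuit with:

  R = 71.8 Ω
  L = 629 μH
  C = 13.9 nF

Step 1 — Angular frequency: ω = 2π·f = 2π·1720 = 1.081e+04 rad/s.
Step 2 — Component impedances:
  R: Z = R = 71.8 Ω
  L: Z = jωL = j·1.081e+04·0.000629 = 0 + j6.798 Ω
  C: Z = 1/(jωC) = -j/(ω·C) = 0 - j6657 Ω
Step 3 — Series combination: Z_total = R + L + C = 71.8 - j6650 Ω = 6651∠-89.4° Ω.

Z = 71.8 - j6650 Ω = 6651∠-89.4° Ω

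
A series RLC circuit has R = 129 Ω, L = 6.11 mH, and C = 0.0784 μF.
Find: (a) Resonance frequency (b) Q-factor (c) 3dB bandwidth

Step 1 — Resonance: ω₀ = 1/√(LC) = 1/√(0.00611·7.84e-08) = 4.569e+04 rad/s.
Step 2 — f₀ = ω₀/(2π) = 7272 Hz.
Step 3 — Series Q: Q = ω₀L/R = 4.569e+04·0.00611/129 = 2.164.
Step 4 — Bandwidth: Δω = ω₀/Q = 2.111e+04 rad/s; BW = Δω/(2π) = 3360 Hz.

(a) f₀ = 7272 Hz  (b) Q = 2.164  (c) BW = 3360 Hz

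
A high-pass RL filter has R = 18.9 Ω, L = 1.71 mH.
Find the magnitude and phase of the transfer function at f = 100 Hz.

Step 1 — Angular frequency: ω = 2π·100 = 628.3 rad/s.
Step 2 — Transfer function: H(jω) = jωL/(R + jωL).
Step 3 — Numerator jωL = j·1.074; denominator R + jωL = 18.9 + j1.074.
Step 4 — H = 0.003221 + j0.05666.
Step 5 — Magnitude: |H| = 0.05676 (-24.9 dB); phase: φ = 86.7°.

|H| = 0.05676 (-24.9 dB), φ = 86.7°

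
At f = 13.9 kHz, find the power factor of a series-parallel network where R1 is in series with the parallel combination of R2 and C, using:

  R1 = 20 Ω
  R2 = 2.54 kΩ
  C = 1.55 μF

Step 1 — Angular frequency: ω = 2π·f = 2π·1.39e+04 = 8.734e+04 rad/s.
Step 2 — Component impedances:
  R1: Z = R = 20 Ω
  R2: Z = R = 2540 Ω
  C: Z = 1/(jωC) = -j/(ω·C) = 0 - j7.387 Ω
Step 3 — Parallel branch: R2 || C = 1/(1/R2 + 1/C) = 0.02148 - j7.387 Ω.
Step 4 — Series with R1: Z_total = R1 + (R2 || C) = 20.02 - j7.387 Ω = 21.34∠-20.3° Ω.
Step 5 — Power factor: PF = cos(φ) = Re(Z)/|Z| = 20.0215/21.3408 = 0.9382.
Step 6 — Type: Im(Z) = -7.387 ⇒ leading (phase φ = -20.3°).

PF = 0.9382 (leading, φ = -20.3°)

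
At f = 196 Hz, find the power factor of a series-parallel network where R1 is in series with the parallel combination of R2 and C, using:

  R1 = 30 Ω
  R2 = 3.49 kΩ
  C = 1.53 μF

Step 1 — Angular frequency: ω = 2π·f = 2π·196 = 1232 rad/s.
Step 2 — Component impedances:
  R1: Z = R = 30 Ω
  R2: Z = R = 3490 Ω
  C: Z = 1/(jωC) = -j/(ω·C) = 0 - j530.7 Ω
Step 3 — Parallel branch: R2 || C = 1/(1/R2 + 1/C) = 78.88 - j518.7 Ω.
Step 4 — Series with R1: Z_total = R1 + (R2 || C) = 108.9 - j518.7 Ω = 530∠-78.1° Ω.
Step 5 — Power factor: PF = cos(φ) = Re(Z)/|Z| = 108.88/530.04 = 0.2054.
Step 6 — Type: Im(Z) = -518.7 ⇒ leading (phase φ = -78.1°).

PF = 0.2054 (leading, φ = -78.1°)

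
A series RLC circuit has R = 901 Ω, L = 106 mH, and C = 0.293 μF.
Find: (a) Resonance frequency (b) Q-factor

Step 1 — Resonance condition Im(Z)=0 gives ω₀ = 1/√(LC).
Step 2 — ω₀ = 1/√(0.106·2.93e-07) = 5674 rad/s.
Step 3 — f₀ = ω₀/(2π) = 903.1 Hz.
Step 4 — Series Q: Q = ω₀L/R = 5674·0.106/901 = 0.6676.

(a) f₀ = 903.1 Hz  (b) Q = 0.6676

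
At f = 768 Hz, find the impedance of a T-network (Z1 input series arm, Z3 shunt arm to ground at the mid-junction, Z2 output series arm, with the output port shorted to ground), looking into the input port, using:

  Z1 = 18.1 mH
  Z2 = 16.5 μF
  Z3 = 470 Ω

Step 1 — Angular frequency: ω = 2π·f = 2π·768 = 4825 rad/s.
Step 2 — Component impedances:
  Z1: Z = jωL = j·4825·0.0181 = 0 + j87.34 Ω
  Z2: Z = 1/(jωC) = -j/(ω·C) = 0 - j12.56 Ω
  Z3: Z = R = 470 Ω
Step 3 — With the output port shorted to ground, the output series arm Z2 runs from the junction to ground; the shunt arm Z3 also runs from the junction to ground. They appear in parallel: Z3 || Z2 = 0.3354 - j12.55 Ω.
Step 4 — Series with input arm Z1: Z_in = Z1 + (Z3 || Z2) = 0.3354 + j74.79 Ω = 74.79∠89.7° Ω.

Z = 0.3354 + j74.79 Ω = 74.79∠89.7° Ω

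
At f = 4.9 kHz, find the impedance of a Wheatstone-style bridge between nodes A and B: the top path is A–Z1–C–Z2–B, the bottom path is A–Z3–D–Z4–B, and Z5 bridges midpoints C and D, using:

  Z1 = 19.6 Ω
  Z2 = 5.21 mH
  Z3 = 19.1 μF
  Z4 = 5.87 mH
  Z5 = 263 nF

Step 1 — Angular frequency: ω = 2π·f = 2π·4900 = 3.079e+04 rad/s.
Step 2 — Component impedances:
  Z1: Z = R = 19.6 Ω
  Z2: Z = jωL = j·3.079e+04·0.00521 = 0 + j160.4 Ω
  Z3: Z = 1/(jωC) = -j/(ω·C) = 0 - j1.701 Ω
  Z4: Z = jωL = j·3.079e+04·0.00587 = 0 + j180.7 Ω
  Z5: Z = 1/(jωC) = -j/(ω·C) = 0 - j123.5 Ω
Step 3 — Bridge requires nodal analysis (the Z5 bridge couples midpoints C and D, so the two paths cannot be reduced to a simple series/parallel combination). Setting node B to ground and injecting 1 A at node A, the 3-node admittance system at A, C, D solves to V_A = Z_AB = 5.531 + j84.05 Ω = 84.23∠86.2° Ω.

Z = 5.531 + j84.05 Ω = 84.23∠86.2° Ω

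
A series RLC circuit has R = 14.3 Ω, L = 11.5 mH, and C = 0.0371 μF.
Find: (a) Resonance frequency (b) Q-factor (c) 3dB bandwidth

Step 1 — Resonance: ω₀ = 1/√(LC) = 1/√(0.0115·3.71e-08) = 4.841e+04 rad/s.
Step 2 — f₀ = ω₀/(2π) = 7705 Hz.
Step 3 — Series Q: Q = ω₀L/R = 4.841e+04·0.0115/14.3 = 38.93.
Step 4 — Bandwidth: Δω = ω₀/Q = 1243 rad/s; BW = Δω/(2π) = 197.9 Hz.

(a) f₀ = 7705 Hz  (b) Q = 38.93  (c) BW = 197.9 Hz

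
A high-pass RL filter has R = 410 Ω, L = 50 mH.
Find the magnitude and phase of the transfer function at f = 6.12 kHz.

Step 1 — Angular frequency: ω = 2π·6120 = 3.845e+04 rad/s.
Step 2 — Transfer function: H(jω) = jωL/(R + jωL).
Step 3 — Numerator jωL = j·1923; denominator R + jωL = 410 + j1923.
Step 4 — H = 0.9565 + j0.204.
Step 5 — Magnitude: |H| = 0.978 (-0.2 dB); phase: φ = 12.0°.

|H| = 0.978 (-0.2 dB), φ = 12.0°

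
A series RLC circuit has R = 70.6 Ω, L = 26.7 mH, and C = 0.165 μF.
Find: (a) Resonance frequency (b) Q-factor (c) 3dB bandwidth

Step 1 — Resonance: ω₀ = 1/√(LC) = 1/√(0.0267·1.65e-07) = 1.507e+04 rad/s.
Step 2 — f₀ = ω₀/(2π) = 2398 Hz.
Step 3 — Series Q: Q = ω₀L/R = 1.507e+04·0.0267/70.6 = 5.698.
Step 4 — Bandwidth: Δω = ω₀/Q = 2644 rad/s; BW = Δω/(2π) = 420.8 Hz.

(a) f₀ = 2398 Hz  (b) Q = 5.698  (c) BW = 420.8 Hz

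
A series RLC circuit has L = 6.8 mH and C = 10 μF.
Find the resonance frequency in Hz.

Step 1 — Resonance condition Im(Z)=0 gives ω₀ = 1/√(LC).
Step 2 — ω₀ = 1/√(0.0068·1e-05) = 3835 rad/s.
Step 3 — f₀ = ω₀/(2π) = 610.3 Hz.

f₀ = 610.3 Hz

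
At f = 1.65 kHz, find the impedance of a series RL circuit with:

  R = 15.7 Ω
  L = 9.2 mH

Step 1 — Angular frequency: ω = 2π·f = 2π·1650 = 1.037e+04 rad/s.
Step 2 — Component impedances:
  R: Z = R = 15.7 Ω
  L: Z = jωL = j·1.037e+04·0.0092 = 0 + j95.38 Ω
Step 3 — Series combination: Z_total = R + L = 15.7 + j95.38 Ω = 96.66∠80.7° Ω.

Z = 15.7 + j95.38 Ω = 96.66∠80.7° Ω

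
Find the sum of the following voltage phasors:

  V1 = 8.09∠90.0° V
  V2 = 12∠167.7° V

Step 1 — Convert each phasor to rectangular form:
  V1 = 8.09·(cos(90.0°) + j·sin(90.0°)) = 0 + j8.09 V
  V2 = 12·(cos(167.7°) + j·sin(167.7°)) = -11.72 + j2.556 V
Step 2 — Sum components: V_total = -11.72 + j10.65 V.
Step 3 — Convert to polar: |V_total| = 15.84 V, ∠V_total = 137.8°.

V_total = 15.84∠137.8° V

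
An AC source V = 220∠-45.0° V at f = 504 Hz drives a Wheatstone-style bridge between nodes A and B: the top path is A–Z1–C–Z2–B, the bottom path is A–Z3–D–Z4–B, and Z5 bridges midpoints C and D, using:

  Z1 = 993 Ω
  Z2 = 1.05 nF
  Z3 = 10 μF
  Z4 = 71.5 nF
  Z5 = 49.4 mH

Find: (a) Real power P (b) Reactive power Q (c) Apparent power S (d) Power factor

Step 1 — Angular frequency: ω = 2π·f = 2π·504 = 3167 rad/s.
Step 2 — Component impedances:
  Z1: Z = R = 993 Ω
  Z2: Z = 1/(jωC) = -j/(ω·C) = 0 - j3.007e+05 Ω
  Z3: Z = 1/(jωC) = -j/(ω·C) = 0 - j31.58 Ω
  Z4: Z = 1/(jωC) = -j/(ω·C) = 0 - j4417 Ω
  Z5: Z = jωL = j·3167·0.0494 = 0 + j156.4 Ω
Step 3 — Bridge requires nodal analysis (the Z5 bridge couples midpoints C and D, so the two paths cannot be reduced to a simple series/parallel combination). Setting node B to ground and injecting 1 A at node A, the 3-node admittance system at A, C, D solves to V_A = Z_AB = 0.8518 - j4384 Ω = 4384∠-90.0° Ω.
Step 4 — Source phasor: V = 220∠-45.0° V = 155.6 - j155.6 V.
Step 5 — Current: I = V / Z = 0.03549 + j0.03548 A = 0.05018∠45.0° A.
Step 6 — Complex power: S = V·I* = 0.002145 - j11.04 VA.
Step 7 — Real power: P = Re(S) = 0.002145 W.
Step 8 — Reactive power: Q = Im(S) = -11.04 VAR.
Step 9 — Apparent power: |S| = 11.04 VA.
Step 10 — Power factor: PF = P/|S| = 0.0001943 (leading).

(a) P = 0.002145 W  (b) Q = -11.04 VAR  (c) S = 11.04 VA  (d) PF = 0.0001943 (leading)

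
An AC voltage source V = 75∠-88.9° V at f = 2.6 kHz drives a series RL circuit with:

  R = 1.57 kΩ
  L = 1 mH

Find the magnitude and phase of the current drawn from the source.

Step 1 — Angular frequency: ω = 2π·f = 2π·2600 = 1.634e+04 rad/s.
Step 2 — Component impedances:
  R: Z = R = 1570 Ω
  L: Z = jωL = j·1.634e+04·0.001 = 0 + j16.34 Ω
Step 3 — Series combination: Z_total = R + L = 1570 + j16.34 Ω = 1570∠0.6° Ω.
Step 4 — Source phasor: V = 75∠-88.9° V = 1.44 - j74.99 V.
Step 5 — Ohm's law: I = V / Z_total = (1.44 - j74.99) / (1570 + j16.34) = 0.0004201 - j0.04777 A.
Step 6 — Convert to polar: |I| = 0.04777 A, ∠I = -89.5°.

I = 0.04777∠-89.5° A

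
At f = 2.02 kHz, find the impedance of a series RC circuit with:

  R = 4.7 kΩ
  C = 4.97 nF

Step 1 — Angular frequency: ω = 2π·f = 2π·2020 = 1.269e+04 rad/s.
Step 2 — Component impedances:
  R: Z = R = 4700 Ω
  C: Z = 1/(jωC) = -j/(ω·C) = 0 - j1.585e+04 Ω
Step 3 — Series combination: Z_total = R + C = 4700 - j1.585e+04 Ω = 1.654e+04∠-73.5° Ω.

Z = 4700 - j1.585e+04 Ω = 1.654e+04∠-73.5° Ω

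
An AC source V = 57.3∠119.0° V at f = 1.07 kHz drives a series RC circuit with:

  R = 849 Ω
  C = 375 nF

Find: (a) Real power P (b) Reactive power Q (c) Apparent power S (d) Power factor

Step 1 — Angular frequency: ω = 2π·f = 2π·1070 = 6723 rad/s.
Step 2 — Component impedances:
  R: Z = R = 849 Ω
  C: Z = 1/(jωC) = -j/(ω·C) = 0 - j396.6 Ω
Step 3 — Series combination: Z_total = R + C = 849 - j396.6 Ω = 937.1∠-25.0° Ω.
Step 4 — Source phasor: V = 57.3∠119.0° V = -27.78 + j50.12 V.
Step 5 — Current: I = V / Z = -0.0495 + j0.03591 A = 0.06115∠144.0° A.
Step 6 — Complex power: S = V·I* = 3.174 - j1.483 VA.
Step 7 — Real power: P = Re(S) = 3.174 W.
Step 8 — Reactive power: Q = Im(S) = -1.483 VAR.
Step 9 — Apparent power: |S| = 3.504 VA.
Step 10 — Power factor: PF = P/|S| = 0.906 (leading).

(a) P = 3.174 W  (b) Q = -1.483 VAR  (c) S = 3.504 VA  (d) PF = 0.906 (leading)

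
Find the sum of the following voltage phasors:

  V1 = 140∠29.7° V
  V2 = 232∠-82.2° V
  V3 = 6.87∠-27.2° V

Step 1 — Convert each phasor to rectangular form:
  V1 = 140·(cos(29.7°) + j·sin(29.7°)) = 121.6 + j69.36 V
  V2 = 232·(cos(-82.2°) + j·sin(-82.2°)) = 31.49 - j229.9 V
  V3 = 6.87·(cos(-27.2°) + j·sin(-27.2°)) = 6.11 - j3.14 V
Step 2 — Sum components: V_total = 159.2 - j163.6 V.
Step 3 — Convert to polar: |V_total| = 228.3 V, ∠V_total = -45.8°.

V_total = 228.3∠-45.8° V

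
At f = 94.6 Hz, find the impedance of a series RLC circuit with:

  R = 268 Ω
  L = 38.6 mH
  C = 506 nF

Step 1 — Angular frequency: ω = 2π·f = 2π·94.6 = 594.4 rad/s.
Step 2 — Component impedances:
  R: Z = R = 268 Ω
  L: Z = jωL = j·594.4·0.0386 = 0 + j22.94 Ω
  C: Z = 1/(jωC) = -j/(ω·C) = 0 - j3325 Ω
Step 3 — Series combination: Z_total = R + L + C = 268 - j3302 Ω = 3313∠-85.4° Ω.

Z = 268 - j3302 Ω = 3313∠-85.4° Ω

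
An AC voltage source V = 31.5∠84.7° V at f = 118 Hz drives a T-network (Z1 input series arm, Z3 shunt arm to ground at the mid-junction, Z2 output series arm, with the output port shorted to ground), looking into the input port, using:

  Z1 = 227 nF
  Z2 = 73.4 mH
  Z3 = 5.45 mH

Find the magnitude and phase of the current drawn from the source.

Step 1 — Angular frequency: ω = 2π·f = 2π·118 = 741.4 rad/s.
Step 2 — Component impedances:
  Z1: Z = 1/(jωC) = -j/(ω·C) = 0 - j5942 Ω
  Z2: Z = jωL = j·741.4·0.0734 = 0 + j54.42 Ω
  Z3: Z = jωL = j·741.4·0.00545 = 0 + j4.041 Ω
Step 3 — With the output port shorted to ground, the output series arm Z2 runs from the junction to ground; the shunt arm Z3 also runs from the junction to ground. They appear in parallel: Z3 || Z2 = 0 + j3.761 Ω.
Step 4 — Series with input arm Z1: Z_in = Z1 + (Z3 || Z2) = 0 - j5938 Ω = 5938∠-90.0° Ω.
Step 5 — Source phasor: V = 31.5∠84.7° V = 2.91 + j31.37 V.
Step 6 — Ohm's law: I = V / Z_total = (2.91 + j31.37) / (0 - j5938) = -0.005282 + j0.00049 A.
Step 7 — Convert to polar: |I| = 0.005305 A, ∠I = 174.7°.

I = 0.005305∠174.7° A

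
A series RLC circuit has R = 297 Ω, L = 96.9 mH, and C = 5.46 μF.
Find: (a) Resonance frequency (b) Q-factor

Step 1 — Resonance condition Im(Z)=0 gives ω₀ = 1/√(LC).
Step 2 — ω₀ = 1/√(0.0969·5.46e-06) = 1375 rad/s.
Step 3 — f₀ = ω₀/(2π) = 218.8 Hz.
Step 4 — Series Q: Q = ω₀L/R = 1375·0.0969/297 = 0.4485.

(a) f₀ = 218.8 Hz  (b) Q = 0.4485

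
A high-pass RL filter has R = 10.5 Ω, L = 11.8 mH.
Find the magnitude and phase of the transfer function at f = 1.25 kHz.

Step 1 — Angular frequency: ω = 2π·1250 = 7854 rad/s.
Step 2 — Transfer function: H(jω) = jωL/(R + jωL).
Step 3 — Numerator jωL = j·92.68; denominator R + jωL = 10.5 + j92.68.
Step 4 — H = 0.9873 + j0.1119.
Step 5 — Magnitude: |H| = 0.9936 (-0.1 dB); phase: φ = 6.5°.

|H| = 0.9936 (-0.1 dB), φ = 6.5°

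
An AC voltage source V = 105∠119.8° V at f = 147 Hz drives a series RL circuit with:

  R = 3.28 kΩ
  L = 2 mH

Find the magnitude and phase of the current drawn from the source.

Step 1 — Angular frequency: ω = 2π·f = 2π·147 = 923.6 rad/s.
Step 2 — Component impedances:
  R: Z = R = 3280 Ω
  L: Z = jωL = j·923.6·0.002 = 0 + j1.847 Ω
Step 3 — Series combination: Z_total = R + L = 3280 + j1.847 Ω = 3280∠0.0° Ω.
Step 4 — Source phasor: V = 105∠119.8° V = -52.18 + j91.12 V.
Step 5 — Ohm's law: I = V / Z_total = (-52.18 + j91.12) / (3280 + j1.847) = -0.01589 + j0.02779 A.
Step 6 — Convert to polar: |I| = 0.03201 A, ∠I = 119.8°.

I = 0.03201∠119.8° A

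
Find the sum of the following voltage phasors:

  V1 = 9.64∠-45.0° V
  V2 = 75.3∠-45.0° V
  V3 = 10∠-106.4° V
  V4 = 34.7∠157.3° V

Step 1 — Convert each phasor to rectangular form:
  V1 = 9.64·(cos(-45.0°) + j·sin(-45.0°)) = 6.817 - j6.817 V
  V2 = 75.3·(cos(-45.0°) + j·sin(-45.0°)) = 53.25 - j53.25 V
  V3 = 10·(cos(-106.4°) + j·sin(-106.4°)) = -2.823 - j9.593 V
  V4 = 34.7·(cos(157.3°) + j·sin(157.3°)) = -32.01 + j13.39 V
Step 2 — Sum components: V_total = 25.23 - j56.26 V.
Step 3 — Convert to polar: |V_total| = 61.66 V, ∠V_total = -65.9°.

V_total = 61.66∠-65.9° V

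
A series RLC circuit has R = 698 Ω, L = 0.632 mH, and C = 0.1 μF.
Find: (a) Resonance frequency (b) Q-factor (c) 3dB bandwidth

Step 1 — Resonance: ω₀ = 1/√(LC) = 1/√(0.000632·1e-07) = 1.258e+05 rad/s.
Step 2 — f₀ = ω₀/(2π) = 2.002e+04 Hz.
Step 3 — Series Q: Q = ω₀L/R = 1.258e+05·0.000632/698 = 0.1139.
Step 4 — Bandwidth: Δω = ω₀/Q = 1.104e+06 rad/s; BW = Δω/(2π) = 1.758e+05 Hz.

(a) f₀ = 2.002e+04 Hz  (b) Q = 0.1139  (c) BW = 1.758e+05 Hz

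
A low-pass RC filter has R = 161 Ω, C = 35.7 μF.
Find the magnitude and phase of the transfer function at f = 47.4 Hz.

Step 1 — Angular frequency: ω = 2π·47.4 = 297.8 rad/s.
Step 2 — Transfer function: H(jω) = 1/(1 + jωRC).
Step 3 — Denominator: 1 + jωRC = 1 + j·297.8·161·3.57e-05 = 1 + j1.712.
Step 4 — H = 0.2544 - j0.4355.
Step 5 — Magnitude: |H| = 0.5044 (-5.9 dB); phase: φ = -59.7°.

|H| = 0.5044 (-5.9 dB), φ = -59.7°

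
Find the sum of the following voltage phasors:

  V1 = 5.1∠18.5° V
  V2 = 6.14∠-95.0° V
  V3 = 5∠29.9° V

Step 1 — Convert each phasor to rectangular form:
  V1 = 5.1·(cos(18.5°) + j·sin(18.5°)) = 4.836 + j1.618 V
  V2 = 6.14·(cos(-95.0°) + j·sin(-95.0°)) = -0.5351 - j6.117 V
  V3 = 5·(cos(29.9°) + j·sin(29.9°)) = 4.334 + j2.492 V
Step 2 — Sum components: V_total = 8.636 - j2.006 V.
Step 3 — Convert to polar: |V_total| = 8.866 V, ∠V_total = -13.1°.

V_total = 8.866∠-13.1° V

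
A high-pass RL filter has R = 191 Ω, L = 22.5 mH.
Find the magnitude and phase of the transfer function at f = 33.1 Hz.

Step 1 — Angular frequency: ω = 2π·33.1 = 208 rad/s.
Step 2 — Transfer function: H(jω) = jωL/(R + jωL).
Step 3 — Numerator jωL = j·4.679; denominator R + jωL = 191 + j4.679.
Step 4 — H = 0.0005999 + j0.02448.
Step 5 — Magnitude: |H| = 0.02449 (-32.2 dB); phase: φ = 88.6°.

|H| = 0.02449 (-32.2 dB), φ = 88.6°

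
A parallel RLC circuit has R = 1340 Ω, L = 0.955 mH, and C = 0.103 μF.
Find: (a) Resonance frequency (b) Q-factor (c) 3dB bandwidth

Step 1 — Resonance: ω₀ = 1/√(LC) = 1/√(0.000955·1.03e-07) = 1.008e+05 rad/s.
Step 2 — f₀ = ω₀/(2π) = 1.605e+04 Hz.
Step 3 — Parallel Q: Q = R/(ω₀L) = 1340/(1.008e+05·0.000955) = 13.92.
Step 4 — Bandwidth: Δω = ω₀/Q = 7245 rad/s; BW = Δω/(2π) = 1153 Hz.

(a) f₀ = 1.605e+04 Hz  (b) Q = 13.92  (c) BW = 1153 Hz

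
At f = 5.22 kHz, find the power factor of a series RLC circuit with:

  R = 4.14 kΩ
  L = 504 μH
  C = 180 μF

Step 1 — Angular frequency: ω = 2π·f = 2π·5220 = 3.28e+04 rad/s.
Step 2 — Component impedances:
  R: Z = R = 4140 Ω
  L: Z = jωL = j·3.28e+04·0.000504 = 0 + j16.53 Ω
  C: Z = 1/(jωC) = -j/(ω·C) = 0 - j0.1694 Ω
Step 3 — Series combination: Z_total = R + L + C = 4140 + j16.36 Ω = 4140∠0.2° Ω.
Step 4 — Power factor: PF = cos(φ) = Re(Z)/|Z| = 4140/4140 = 1.
Step 5 — Type: Im(Z) = 16.36 ⇒ lagging (phase φ = 0.2°).

PF = 1 (lagging, φ = 0.2°)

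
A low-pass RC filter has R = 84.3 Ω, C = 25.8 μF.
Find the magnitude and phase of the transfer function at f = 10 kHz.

Step 1 — Angular frequency: ω = 2π·1e+04 = 6.283e+04 rad/s.
Step 2 — Transfer function: H(jω) = 1/(1 + jωRC).
Step 3 — Denominator: 1 + jωRC = 1 + j·6.283e+04·84.3·2.58e-05 = 1 + j136.7.
Step 4 — H = 5.355e-05 - j0.007317.
Step 5 — Magnitude: |H| = 0.007317 (-42.7 dB); phase: φ = -89.6°.

|H| = 0.007317 (-42.7 dB), φ = -89.6°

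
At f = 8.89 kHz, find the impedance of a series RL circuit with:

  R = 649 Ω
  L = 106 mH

Step 1 — Angular frequency: ω = 2π·f = 2π·8890 = 5.586e+04 rad/s.
Step 2 — Component impedances:
  R: Z = R = 649 Ω
  L: Z = jωL = j·5.586e+04·0.106 = 0 + j5921 Ω
Step 3 — Series combination: Z_total = R + L = 649 + j5921 Ω = 5956∠83.7° Ω.

Z = 649 + j5921 Ω = 5956∠83.7° Ω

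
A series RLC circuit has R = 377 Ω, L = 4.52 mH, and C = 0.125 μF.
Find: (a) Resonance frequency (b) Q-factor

Step 1 — Resonance condition Im(Z)=0 gives ω₀ = 1/√(LC).
Step 2 — ω₀ = 1/√(0.00452·1.25e-07) = 4.207e+04 rad/s.
Step 3 — f₀ = ω₀/(2π) = 6696 Hz.
Step 4 — Series Q: Q = ω₀L/R = 4.207e+04·0.00452/377 = 0.5044.

(a) f₀ = 6696 Hz  (b) Q = 0.5044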